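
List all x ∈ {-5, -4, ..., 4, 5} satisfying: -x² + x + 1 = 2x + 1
Holds for: {-1, 0}
Fails for: {-5, -4, -3, -2, 1, 2, 3, 4, 5}

Answer: {-1, 0}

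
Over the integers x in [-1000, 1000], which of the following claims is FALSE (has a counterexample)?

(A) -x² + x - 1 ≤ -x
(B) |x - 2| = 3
(A) Over all integers in [-1000, 1000], LHS − RHS is largest at x = 1, where it equals 0:
x = 1: LHS = -1² + 1 - 1 = -1; -1 ≤ -1 — holds
At the ends of the range:
x = -1000: LHS = -(-1000)² + (-1000) - 1 = -1001001, RHS = -(-1000) = 1000; -1001001 ≤ 1000 — holds
x = 1000: LHS = -1000² + 1000 - 1 = -999001; -999001 ≤ -1000 — holds
Hence LHS − RHS is never positive, i.e. LHS ≤ RHS throughout, so the relation holds for every integer in [-1000, 1000].

(B) x = 0: LHS = |0 - 2| = |-2| = 2; 2 = 3 — FAILS

Only (B) has a counterexample.

Answer: B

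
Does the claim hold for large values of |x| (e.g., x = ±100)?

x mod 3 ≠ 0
x = 100: LHS = 100 mod 3 = 1; 1 ≠ 0 — holds
x = -100: LHS = (-100) mod 3 = 2; 2 ≠ 0 — holds

Answer: Yes, holds for both x = 100 and x = -100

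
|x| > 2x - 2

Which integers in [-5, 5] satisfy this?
Holds for: {-5, -4, -3, -2, -1, 0, 1}
Fails for: {2, 3, 4, 5}

Answer: {-5, -4, -3, -2, -1, 0, 1}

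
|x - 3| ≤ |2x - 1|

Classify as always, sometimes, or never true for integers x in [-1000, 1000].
Holds at x = 2: LHS = |2 - 3| = |-1| = 1, RHS = |2·2 - 1| = |3| = 3; 1 ≤ 3 — holds
Fails at x = 0: LHS = |0 - 3| = |-3| = 3, RHS = |2·0 - 1| = |-1| = 1; 3 ≤ 1 — FAILS
It is satisfied by some integers in the range but not all.

Answer: Sometimes true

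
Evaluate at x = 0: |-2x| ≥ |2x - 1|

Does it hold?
x = 0: LHS = |-2·0| = |0| = 0, RHS = |2·0 - 1| = |-1| = 1; 0 ≥ 1 — FAILS

The relation fails at x = 0, so x = 0 is a counterexample.

Answer: No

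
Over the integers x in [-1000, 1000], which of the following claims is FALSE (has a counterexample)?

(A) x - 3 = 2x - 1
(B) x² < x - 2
(A) x = 0: LHS = 0 - 3 = -3, RHS = 2·0 - 1 = -1; -3 = -1 — FAILS
(B) x = 0: LHS = 0² = 0, RHS = 0 - 2 = -2; 0 < -2 — FAILS

Answer: Both A and B are false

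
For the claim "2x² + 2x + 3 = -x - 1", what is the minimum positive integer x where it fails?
Testing positive integers:
x = 1: LHS = 2·1² + 2·1 + 3 = 7, RHS = -1 - 1 = -2; 7 = -2 — FAILS  ← smallest positive counterexample

Answer: x = 1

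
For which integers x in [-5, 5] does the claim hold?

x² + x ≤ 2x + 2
Holds for: {-1, 0, 1, 2}
Fails for: {-5, -4, -3, -2, 3, 4, 5}

Answer: {-1, 0, 1, 2}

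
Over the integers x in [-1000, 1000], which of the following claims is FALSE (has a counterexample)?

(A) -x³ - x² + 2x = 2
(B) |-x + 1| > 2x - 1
(A) x = 0: LHS = -0³ - 0² + 2·0 = 0; 0 = 2 — FAILS
(B) x = 1: LHS = |-1 + 1| = |0| = 0, RHS = 2·1 - 1 = 1; 0 > 1 — FAILS

Answer: Both A and B are false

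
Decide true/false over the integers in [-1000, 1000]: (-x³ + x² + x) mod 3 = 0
The claim fails at x = 1:
x = 1: LHS = (-1³ + 1² + 1) mod 3 = 1 mod 3 = 1; 1 = 0 — FAILS

Because a single integer refutes it, the statement is false.

Answer: False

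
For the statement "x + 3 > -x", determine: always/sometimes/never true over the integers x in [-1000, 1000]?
Holds at x = 0: LHS = 0 + 3 = 3, RHS = -0 = 0; 3 > 0 — holds
Fails at x = -2: LHS = (-2) + 3 = 1, RHS = -(-2) = 2; 1 > 2 — FAILS
It is satisfied by some integers in the range but not all.

Answer: Sometimes true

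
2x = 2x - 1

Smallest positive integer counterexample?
Testing positive integers:
x = 1: LHS = 2·1 = 2, RHS = 2·1 - 1 = 1; 2 = 1 — FAILS  ← smallest positive counterexample

Answer: x = 1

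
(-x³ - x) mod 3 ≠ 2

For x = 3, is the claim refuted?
Substitute x = 3 into the relation:
x = 3: LHS = (-3³ - 3) mod 3 = (-30) mod 3 = 0; 0 ≠ 2 — holds

The claim holds here, so x = 3 is not a counterexample. (A counterexample exists elsewhere, e.g. x = -1.)

Answer: No, x = 3 is not a counterexample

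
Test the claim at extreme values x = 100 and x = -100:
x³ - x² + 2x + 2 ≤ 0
x = 100: LHS = 100³ - 100² + 2·100 + 2 = 990202; 990202 ≤ 0 — FAILS
x = -100: LHS = (-100)³ - (-100)² + 2·(-100) + 2 = -1010198; -1010198 ≤ 0 — holds

Answer: Partially: fails for x = 100, holds for x = -100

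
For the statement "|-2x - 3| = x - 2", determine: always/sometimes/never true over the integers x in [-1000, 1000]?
Over all integers in [-1000, 1000], LHS − RHS is always positive; it is smallest at x = -1, where it equals 4:
x = -1: LHS = |-2·(-1) - 3| = |-1| = 1, RHS = (-1) - 2 = -3; 1 = -3 — FAILS
At the ends of the range:
x = -1000: LHS = |-2·(-1000) - 3| = |1997| = 1997, RHS = (-1000) - 2 = -1002; 1997 = -1002 — FAILS
x = 1000: LHS = |-2·1000 - 3| = |-2003| = 2003, RHS = 1000 - 2 = 998; 2003 = 998 — FAILS
Hence LHS − RHS is never 0, i.e. the two sides are never equal, so the claimed relation (=) fails for every integer in [-1000, 1000].

No integer in the range satisfies it.

Answer: Never true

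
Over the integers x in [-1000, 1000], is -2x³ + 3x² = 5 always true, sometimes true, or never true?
Holds at x = -1: LHS = -2·(-1)³ + 3·(-1)² = 5; 5 = 5 — holds
Fails at x = 0: LHS = -2·0³ + 3·0² = 0; 0 = 5 — FAILS
It is satisfied by some integers in the range but not all.

Answer: Sometimes true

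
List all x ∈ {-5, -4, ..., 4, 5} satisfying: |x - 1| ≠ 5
Holds for: {-5, -3, -2, -1, 0, 1, 2, 3, 4, 5}
Fails for: {-4}

Answer: {-5, -3, -2, -1, 0, 1, 2, 3, 4, 5}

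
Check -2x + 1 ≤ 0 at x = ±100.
x = 100: LHS = -2·100 + 1 = -199; -199 ≤ 0 — holds
x = -100: LHS = -2·(-100) + 1 = 201; 201 ≤ 0 — FAILS

Answer: Partially: holds for x = 100, fails for x = -100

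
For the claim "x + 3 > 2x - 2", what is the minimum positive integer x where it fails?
Testing positive integers:
x = 1: LHS = 1 + 3 = 4, RHS = 2·1 - 2 = 0; 4 > 0 — holds
x = 2: LHS = 2 + 3 = 5, RHS = 2·2 - 2 = 2; 5 > 2 — holds
x = 3: LHS = 3 + 3 = 6, RHS = 2·3 - 2 = 4; 6 > 4 — holds
x = 4: LHS = 4 + 3 = 7, RHS = 2·4 - 2 = 6; 7 > 6 — holds
x = 5: LHS = 5 + 3 = 8, RHS = 2·5 - 2 = 8; 8 > 8 — FAILS  ← smallest positive counterexample

Answer: x = 5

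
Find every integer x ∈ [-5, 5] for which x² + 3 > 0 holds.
Over all integers in [-5, 5], LHS − RHS is smallest at x = 0, where it equals 3:
x = 0: LHS = 0² + 3 = 3; 3 > 0 — holds
At the ends of the range:
x = -5: LHS = (-5)² + 3 = 28; 28 > 0 — holds
x = 5: LHS = 5² + 3 = 28; 28 > 0 — holds
Hence LHS − RHS is never zero or negative, i.e. LHS > RHS throughout, so the relation holds for every integer in [-5, 5].

Answer: All integers in [-5, 5]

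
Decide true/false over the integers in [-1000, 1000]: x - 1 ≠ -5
The claim fails at x = -4:
x = -4: LHS = (-4) - 1 = -5; -5 ≠ -5 — FAILS

Because a single integer refutes it, the statement is false.

Answer: False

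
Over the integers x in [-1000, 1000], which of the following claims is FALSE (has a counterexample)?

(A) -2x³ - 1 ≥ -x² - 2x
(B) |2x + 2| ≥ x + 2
(A) x = 0: LHS = -2·0³ - 1 = -1, RHS = -0² - 2·0 = 0; -1 ≥ 0 — FAILS
(B) x = -1: LHS = |2·(-1) + 2| = |0| = 0, RHS = (-1) + 2 = 1; 0 ≥ 1 — FAILS

Answer: Both A and B are false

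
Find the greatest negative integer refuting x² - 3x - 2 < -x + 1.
Testing negative integers from -1 downward:
x = -1: LHS = (-1)² - 3·(-1) - 2 = 2, RHS = -(-1) + 1 = 2; 2 < 2 — FAILS  ← closest negative counterexample to 0

Answer: x = -1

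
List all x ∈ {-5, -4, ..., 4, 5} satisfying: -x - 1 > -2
Holds for: {-5, -4, -3, -2, -1, 0}
Fails for: {1, 2, 3, 4, 5}

Answer: {-5, -4, -3, -2, -1, 0}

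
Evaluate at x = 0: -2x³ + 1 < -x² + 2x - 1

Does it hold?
x = 0: LHS = -2·0³ + 1 = 1, RHS = -0² + 2·0 - 1 = -1; 1 < -1 — FAILS

The relation fails at x = 0, so x = 0 is a counterexample.

Answer: No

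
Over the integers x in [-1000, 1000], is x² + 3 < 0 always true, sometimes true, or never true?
Over all integers in [-1000, 1000], LHS − RHS is smallest at x = 0, where it equals 3:
x = 0: LHS = 0² + 3 = 3; 3 < 0 — FAILS
At the ends of the range:
x = -1000: LHS = (-1000)² + 3 = 1000003; 1000003 < 0 — FAILS
x = 1000: LHS = 1000² + 3 = 1000003; 1000003 < 0 — FAILS
Hence LHS − RHS is never negative, i.e. LHS ≥ RHS throughout, so the claimed relation (<) fails for every integer in [-1000, 1000].

No integer in the range satisfies it.

Answer: Never true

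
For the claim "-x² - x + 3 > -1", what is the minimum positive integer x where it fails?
Testing positive integers:
x = 1: LHS = -1² - 1 + 3 = 1; 1 > -1 — holds
x = 2: LHS = -2² - 2 + 3 = -3; -3 > -1 — FAILS  ← smallest positive counterexample

Answer: x = 2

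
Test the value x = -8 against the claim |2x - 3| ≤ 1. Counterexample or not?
Substitute x = -8 into the relation:
x = -8: LHS = |2·(-8) - 3| = |-19| = 19; 19 ≤ 1 — FAILS

Since the claim fails at x = -8, this value is a counterexample.

Answer: Yes, x = -8 is a counterexample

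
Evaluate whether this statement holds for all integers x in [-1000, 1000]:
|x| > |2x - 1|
The claim fails at x = 0:
x = 0: LHS = |0| = 0, RHS = |2·0 - 1| = |-1| = 1; 0 > 1 — FAILS

Because a single integer refutes it, the statement is false.

Answer: False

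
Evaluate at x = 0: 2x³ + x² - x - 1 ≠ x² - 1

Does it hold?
x = 0: LHS = 2·0³ + 0² - 0 - 1 = -1, RHS = 0² - 1 = -1; -1 ≠ -1 — FAILS

The relation fails at x = 0, so x = 0 is a counterexample.

Answer: No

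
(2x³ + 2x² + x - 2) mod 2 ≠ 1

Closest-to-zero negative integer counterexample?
Testing negative integers from -1 downward:
x = -1: LHS = (2·(-1)³ + 2·(-1)² + (-1) - 2) mod 2 = (-3) mod 2 = 1; 1 ≠ 1 — FAILS  ← closest negative counterexample to 0

Answer: x = -1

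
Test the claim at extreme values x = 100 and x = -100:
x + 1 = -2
x = 100: LHS = 100 + 1 = 101; 101 = -2 — FAILS
x = -100: LHS = (-100) + 1 = -99; -99 = -2 — FAILS

Answer: No, fails for both x = 100 and x = -100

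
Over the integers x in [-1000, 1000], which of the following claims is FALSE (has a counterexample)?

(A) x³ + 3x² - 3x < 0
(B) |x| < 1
(A) x = 0: LHS = 0³ + 3·0² - 3·0 = 0; 0 < 0 — FAILS
(B) x = 1: LHS = |1| = 1; 1 < 1 — FAILS

Answer: Both A and B are false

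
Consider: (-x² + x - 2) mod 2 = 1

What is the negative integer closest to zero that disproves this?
Testing negative integers from -1 downward:
x = -1: LHS = (-(-1)² + (-1) - 2) mod 2 = (-4) mod 2 = 0; 0 = 1 — FAILS  ← closest negative counterexample to 0

Answer: x = -1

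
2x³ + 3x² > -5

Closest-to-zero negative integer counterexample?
Testing negative integers from -1 downward:
x = -1: LHS = 2·(-1)³ + 3·(-1)² = 1; 1 > -5 — holds
x = -2: LHS = 2·(-2)³ + 3·(-2)² = -4; -4 > -5 — holds
x = -3: LHS = 2·(-3)³ + 3·(-3)² = -27; -27 > -5 — FAILS  ← closest negative counterexample to 0

Answer: x = -3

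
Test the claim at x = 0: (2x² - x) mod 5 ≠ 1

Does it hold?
x = 0: LHS = (2·0² - 0) mod 5 = 0 mod 5 = 0; 0 ≠ 1 — holds

The relation is satisfied at x = 0.

Answer: Yes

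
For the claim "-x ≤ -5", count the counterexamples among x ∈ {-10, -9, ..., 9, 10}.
Counterexamples in [-10, 10]: {-10, -9, -8, -7, -6, -5, -4, -3, -2, -1, 0, 1, 2, 3, 4}.

Counting them gives 15 values.

Answer: 15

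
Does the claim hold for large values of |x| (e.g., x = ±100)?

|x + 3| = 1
x = 100: LHS = |100 + 3| = |103| = 103; 103 = 1 — FAILS
x = -100: LHS = |(-100) + 3| = |-97| = 97; 97 = 1 — FAILS

Answer: No, fails for both x = 100 and x = -100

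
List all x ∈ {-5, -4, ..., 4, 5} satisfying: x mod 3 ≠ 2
Holds for: {-5, -3, -2, 0, 1, 3, 4}
Fails for: {-4, -1, 2, 5}

Answer: {-5, -3, -2, 0, 1, 3, 4}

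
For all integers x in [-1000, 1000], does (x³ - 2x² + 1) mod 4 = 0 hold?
The claim fails at x = 0:
x = 0: LHS = (0³ - 2·0² + 1) mod 4 = 1 mod 4 = 1; 1 = 0 — FAILS

Because a single integer refutes it, the statement is false.

Answer: False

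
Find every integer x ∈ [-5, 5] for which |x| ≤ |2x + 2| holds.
Holds for: {-5, -4, -3, -2, 0, 1, 2, 3, 4, 5}
Fails for: {-1}

Answer: {-5, -4, -3, -2, 0, 1, 2, 3, 4, 5}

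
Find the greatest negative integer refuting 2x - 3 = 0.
Testing negative integers from -1 downward:
x = -1: LHS = 2·(-1) - 3 = -5; -5 = 0 — FAILS  ← closest negative counterexample to 0

Answer: x = -1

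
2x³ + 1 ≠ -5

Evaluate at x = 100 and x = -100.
x = 100: LHS = 2·100³ + 1 = 2000001; 2000001 ≠ -5 — holds
x = -100: LHS = 2·(-100)³ + 1 = -1999999; -1999999 ≠ -5 — holds

Answer: Yes, holds for both x = 100 and x = -100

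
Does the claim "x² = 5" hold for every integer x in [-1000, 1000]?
The claim fails at x = 0:
x = 0: LHS = 0² = 0; 0 = 5 — FAILS

Because a single integer refutes it, the statement is false.

Answer: False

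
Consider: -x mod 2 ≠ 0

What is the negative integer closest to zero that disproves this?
Testing negative integers from -1 downward:
x = -1: LHS = (-(-1)) mod 2 = 1 mod 2 = 1; 1 ≠ 0 — holds
x = -2: LHS = (-(-2)) mod 2 = 2 mod 2 = 0; 0 ≠ 0 — FAILS  ← closest negative counterexample to 0

Answer: x = -2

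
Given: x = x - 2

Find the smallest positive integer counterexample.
Testing positive integers:
x = 1: RHS = 1 - 2 = -1; 1 = -1 — FAILS  ← smallest positive counterexample

Answer: x = 1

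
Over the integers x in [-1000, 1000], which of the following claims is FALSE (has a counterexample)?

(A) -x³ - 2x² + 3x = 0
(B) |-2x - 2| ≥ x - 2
(A) x = -1: LHS = -(-1)³ - 2·(-1)² + 3·(-1) = -4; -4 = 0 — FAILS

(B) Over all integers in [-1000, 1000], LHS − RHS is smallest at x = -1, where it equals 3:
x = -1: LHS = |-2·(-1) - 2| = |0| = 0, RHS = (-1) - 2 = -3; 0 ≥ -3 — holds
At the ends of the range:
x = -1000: LHS = |-2·(-1000) - 2| = |1998| = 1998, RHS = (-1000) - 2 = -1002; 1998 ≥ -1002 — holds
x = 1000: LHS = |-2·1000 - 2| = |-2002| = 2002, RHS = 1000 - 2 = 998; 2002 ≥ 998 — holds
Hence LHS − RHS is never negative, i.e. LHS ≥ RHS throughout, so the relation holds for every integer in [-1000, 1000].

Only (A) has a counterexample.

Answer: A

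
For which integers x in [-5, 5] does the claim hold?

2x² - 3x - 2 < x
Holds for: {0, 1, 2}
Fails for: {-5, -4, -3, -2, -1, 3, 4, 5}

Answer: {0, 1, 2}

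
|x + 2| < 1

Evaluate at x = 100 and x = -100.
x = 100: LHS = |100 + 2| = |102| = 102; 102 < 1 — FAILS
x = -100: LHS = |(-100) + 2| = |-98| = 98; 98 < 1 — FAILS

Answer: No, fails for both x = 100 and x = -100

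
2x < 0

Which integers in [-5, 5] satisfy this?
Holds for: {-5, -4, -3, -2, -1}
Fails for: {0, 1, 2, 3, 4, 5}

Answer: {-5, -4, -3, -2, -1}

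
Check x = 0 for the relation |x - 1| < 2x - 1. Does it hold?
x = 0: LHS = |0 - 1| = |-1| = 1, RHS = 2·0 - 1 = -1; 1 < -1 — FAILS

The relation fails at x = 0, so x = 0 is a counterexample.

Answer: No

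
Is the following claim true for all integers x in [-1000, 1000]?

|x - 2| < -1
The claim fails at x = 0:
x = 0: LHS = |0 - 2| = |-2| = 2; 2 < -1 — FAILS

Because a single integer refutes it, the statement is false.

Answer: False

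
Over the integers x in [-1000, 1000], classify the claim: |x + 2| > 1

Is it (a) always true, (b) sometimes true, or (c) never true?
Holds at x = 0: LHS = |0 + 2| = |2| = 2; 2 > 1 — holds
Fails at x = -1: LHS = |(-1) + 2| = |1| = 1; 1 > 1 — FAILS
It is satisfied by some integers in the range but not all.

Answer: Sometimes true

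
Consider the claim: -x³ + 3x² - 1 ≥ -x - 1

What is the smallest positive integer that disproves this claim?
Testing positive integers:
x = 1: LHS = -1³ + 3·1² - 1 = 1, RHS = -1 - 1 = -2; 1 ≥ -2 — holds
x = 2: LHS = -2³ + 3·2² - 1 = 3, RHS = -2 - 1 = -3; 3 ≥ -3 — holds
x = 3: LHS = -3³ + 3·3² - 1 = -1, RHS = -3 - 1 = -4; -1 ≥ -4 — holds
x = 4: LHS = -4³ + 3·4² - 1 = -17, RHS = -4 - 1 = -5; -17 ≥ -5 — FAILS  ← smallest positive counterexample

Answer: x = 4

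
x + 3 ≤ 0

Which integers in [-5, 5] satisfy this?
Holds for: {-5, -4, -3}
Fails for: {-2, -1, 0, 1, 2, 3, 4, 5}

Answer: {-5, -4, -3}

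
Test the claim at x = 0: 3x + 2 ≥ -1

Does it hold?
x = 0: LHS = 3·0 + 2 = 2; 2 ≥ -1 — holds

The relation is satisfied at x = 0.

Answer: Yes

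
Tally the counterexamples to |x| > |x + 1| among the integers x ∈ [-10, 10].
Counterexamples in [-10, 10]: {0, 1, 2, 3, 4, 5, 6, 7, 8, 9, 10}.

Counting them gives 11 values.

Answer: 11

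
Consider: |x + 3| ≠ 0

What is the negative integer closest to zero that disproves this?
Testing negative integers from -1 downward:
x = -1: LHS = |(-1) + 3| = |2| = 2; 2 ≠ 0 — holds
x = -2: LHS = |(-2) + 3| = |1| = 1; 1 ≠ 0 — holds
x = -3: LHS = |(-3) + 3| = |0| = 0; 0 ≠ 0 — FAILS  ← closest negative counterexample to 0

Answer: x = -3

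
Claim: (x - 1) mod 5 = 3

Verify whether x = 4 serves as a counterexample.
Substitute x = 4 into the relation:
x = 4: LHS = (4 - 1) mod 5 = 3 mod 5 = 3; 3 = 3 — holds

The claim holds here, so x = 4 is not a counterexample. (A counterexample exists elsewhere, e.g. x = 0.)

Answer: No, x = 4 is not a counterexample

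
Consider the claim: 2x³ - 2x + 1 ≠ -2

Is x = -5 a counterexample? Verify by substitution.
Substitute x = -5 into the relation:
x = -5: LHS = 2·(-5)³ - 2·(-5) + 1 = -239; -239 ≠ -2 — holds

The relation holds at x = -5, so it is not a counterexample.

Answer: No, x = -5 is not a counterexample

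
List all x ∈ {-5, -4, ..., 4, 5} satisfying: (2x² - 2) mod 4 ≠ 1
For a polynomial with integer coefficients, its value mod 4 depends only on x mod 4, so it suffices to check one representative of each residue class, x = 0, 1, 2, 3:
x = 0: LHS = (2·0² - 2) mod 4 = (-2) mod 4 = 2; 2 ≠ 1 — holds
x = 1: LHS = (2·1² - 2) mod 4 = 0 mod 4 = 0; 0 ≠ 1 — holds
x = 2: LHS = (2·2² - 2) mod 4 = 6 mod 4 = 2; 2 ≠ 1 — holds
x = 3: LHS = (2·3² - 2) mod 4 = 16 mod 4 = 0; 0 ≠ 1 — holds
The relation holds in every residue class, so the relation holds for every integer in [-5, 5].

Answer: All integers in [-5, 5]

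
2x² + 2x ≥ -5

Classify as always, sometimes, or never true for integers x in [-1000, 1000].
Over all integers in [-1000, 1000], LHS − RHS is smallest at x = 0, where it equals 5:
x = 0: LHS = 2·0² + 2·0 = 0; 0 ≥ -5 — holds
At the ends of the range:
x = -1000: LHS = 2·(-1000)² + 2·(-1000) = 1998000; 1998000 ≥ -5 — holds
x = 1000: LHS = 2·1000² + 2·1000 = 2002000; 2002000 ≥ -5 — holds
Hence LHS − RHS is never negative, i.e. LHS ≥ RHS throughout, so the relation holds for every integer in [-1000, 1000].

No counterexample exists.

Answer: Always true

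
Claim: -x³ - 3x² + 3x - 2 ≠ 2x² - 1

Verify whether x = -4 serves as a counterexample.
Substitute x = -4 into the relation:
x = -4: LHS = -(-4)³ - 3·(-4)² + 3·(-4) - 2 = 2, RHS = 2·(-4)² - 1 = 31; 2 ≠ 31 — holds

The relation holds at x = -4, so it is not a counterexample.

Answer: No, x = -4 is not a counterexample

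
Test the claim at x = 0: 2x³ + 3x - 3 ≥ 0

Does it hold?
x = 0: LHS = 2·0³ + 3·0 - 3 = -3; -3 ≥ 0 — FAILS

The relation fails at x = 0, so x = 0 is a counterexample.

Answer: No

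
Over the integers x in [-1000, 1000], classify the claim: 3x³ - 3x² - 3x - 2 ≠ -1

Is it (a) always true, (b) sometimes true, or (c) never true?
Track d = LHS − RHS over the integers in [-1000, 1000]. Equality would need d = 0, but d changes sign only between consecutive integers, jumping over 0:
x = 1: LHS = 3·1³ - 3·1² - 3·1 - 2 = -5; -5 ≠ -1 — holds  (d = -4)
x = 2: LHS = 3·2³ - 3·2² - 3·2 - 2 = 4; 4 ≠ -1 — holds  (d = 5)
Away from these crossings d keeps a constant sign, and checking every integer in [-1000, 1000] confirms d ≠ 0 throughout. Hence the two sides are never equal, so the relation holds for every integer in [-1000, 1000].

No counterexample exists.

Answer: Always true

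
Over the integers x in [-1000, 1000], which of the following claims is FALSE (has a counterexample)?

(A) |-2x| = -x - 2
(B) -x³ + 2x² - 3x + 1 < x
(A) x = 0: LHS = |-2·0| = |0| = 0, RHS = -0 - 2 = -2; 0 = -2 — FAILS
(B) x = 0: LHS = -0³ + 2·0² - 3·0 + 1 = 1; 1 < 0 — FAILS

Answer: Both A and B are false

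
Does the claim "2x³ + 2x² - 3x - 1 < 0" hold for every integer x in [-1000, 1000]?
The claim fails at x = 1:
x = 1: LHS = 2·1³ + 2·1² - 3·1 - 1 = 0; 0 < 0 — FAILS

Because a single integer refutes it, the statement is false.

Answer: False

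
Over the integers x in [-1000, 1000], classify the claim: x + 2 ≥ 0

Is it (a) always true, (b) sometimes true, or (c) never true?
Holds at x = 0: LHS = 0 + 2 = 2; 2 ≥ 0 — holds
Fails at x = -3: LHS = (-3) + 2 = -1; -1 ≥ 0 — FAILS
It is satisfied by some integers in the range but not all.

Answer: Sometimes true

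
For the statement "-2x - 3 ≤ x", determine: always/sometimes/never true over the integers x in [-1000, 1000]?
Holds at x = 0: LHS = -2·0 - 3 = -3; -3 ≤ 0 — holds
Fails at x = -2: LHS = -2·(-2) - 3 = 1; 1 ≤ -2 — FAILS
It is satisfied by some integers in the range but not all.

Answer: Sometimes true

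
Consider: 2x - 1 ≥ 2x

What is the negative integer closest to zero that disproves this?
Testing negative integers from -1 downward:
x = -1: LHS = 2·(-1) - 1 = -3, RHS = 2·(-1) = -2; -3 ≥ -2 — FAILS  ← closest negative counterexample to 0

Answer: x = -1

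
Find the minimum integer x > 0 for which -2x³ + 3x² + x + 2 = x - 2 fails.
Testing positive integers:
x = 1: LHS = -2·1³ + 3·1² + 1 + 2 = 4, RHS = 1 - 2 = -1; 4 = -1 — FAILS  ← smallest positive counterexample

Answer: x = 1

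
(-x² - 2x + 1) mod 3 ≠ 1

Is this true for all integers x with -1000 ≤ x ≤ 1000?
The claim fails at x = 0:
x = 0: LHS = (-0² - 2·0 + 1) mod 3 = 1 mod 3 = 1; 1 ≠ 1 — FAILS

Because a single integer refutes it, the statement is false.

Answer: False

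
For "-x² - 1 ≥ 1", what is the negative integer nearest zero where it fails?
Testing negative integers from -1 downward:
x = -1: LHS = -(-1)² - 1 = -2; -2 ≥ 1 — FAILS  ← closest negative counterexample to 0

Answer: x = -1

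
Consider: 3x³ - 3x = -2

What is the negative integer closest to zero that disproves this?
Testing negative integers from -1 downward:
x = -1: LHS = 3·(-1)³ - 3·(-1) = 0; 0 = -2 — FAILS  ← closest negative counterexample to 0

Answer: x = -1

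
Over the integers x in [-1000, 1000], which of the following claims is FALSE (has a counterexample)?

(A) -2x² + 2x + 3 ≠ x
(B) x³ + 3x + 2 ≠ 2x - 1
(A) x = -1: LHS = -2·(-1)² + 2·(-1) + 3 = -1; -1 ≠ -1 — FAILS

(B) Track d = LHS − RHS over the integers in [-1000, 1000]. Equality would need d = 0, but d changes sign only between consecutive integers, jumping over 0:
x = -2: LHS = (-2)³ + 3·(-2) + 2 = -12, RHS = 2·(-2) - 1 = -5; -12 ≠ -5 — holds  (d = -7)
x = -1: LHS = (-1)³ + 3·(-1) + 2 = -2, RHS = 2·(-1) - 1 = -3; -2 ≠ -3 — holds  (d = 1)
Away from these crossings d keeps a constant sign, and checking every integer in [-1000, 1000] confirms d ≠ 0 throughout. Hence the two sides are never equal, so the relation holds for every integer in [-1000, 1000].

Only (A) has a counterexample.

Answer: A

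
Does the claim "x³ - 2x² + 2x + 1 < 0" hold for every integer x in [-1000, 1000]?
The claim fails at x = 0:
x = 0: LHS = 0³ - 2·0² + 2·0 + 1 = 1; 1 < 0 — FAILS

Because a single integer refutes it, the statement is false.

Answer: False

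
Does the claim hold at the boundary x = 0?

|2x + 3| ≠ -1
x = 0: LHS = |2·0 + 3| = |3| = 3; 3 ≠ -1 — holds

The relation is satisfied at x = 0.

Answer: Yes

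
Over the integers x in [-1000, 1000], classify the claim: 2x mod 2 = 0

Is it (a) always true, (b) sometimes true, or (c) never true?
For a polynomial with integer coefficients, its value mod 2 depends only on x mod 2, so it suffices to check one representative of each residue class, x = 0, 1:
x = 0: LHS = (2·0) mod 2 = 0 mod 2 = 0; 0 = 0 — holds
x = 1: LHS = (2·1) mod 2 = 2 mod 2 = 0; 0 = 0 — holds
The relation holds in every residue class, so the relation holds for every integer in [-1000, 1000].

No counterexample exists.

Answer: Always true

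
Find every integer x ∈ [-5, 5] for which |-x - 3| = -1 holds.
An absolute value is never negative, so the left side is ≥ 0 for every x, while the right side is -1. Tightest case in [-5, 5] is x = -3:
x = -3: LHS = |-(-3) - 3| = |0| = 0; 0 = -1 — FAILS
Hence LHS − RHS is never 0, i.e. the two sides are never equal, so the claimed relation (=) fails for every integer in [-5, 5].

Answer: None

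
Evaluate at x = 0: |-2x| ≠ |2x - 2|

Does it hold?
x = 0: LHS = |-2·0| = |0| = 0, RHS = |2·0 - 2| = |-2| = 2; 0 ≠ 2 — holds

The relation is satisfied at x = 0.

Answer: Yes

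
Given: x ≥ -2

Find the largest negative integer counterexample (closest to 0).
Testing negative integers from -1 downward:
x = -1: -1 ≥ -2 — holds
x = -2: -2 ≥ -2 — holds
x = -3: -3 ≥ -2 — FAILS  ← closest negative counterexample to 0

Answer: x = -3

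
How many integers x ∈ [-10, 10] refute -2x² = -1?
Counterexamples in [-10, 10]: {-10, -9, -8, -7, -6, -5, -4, -3, -2, -1, 0, 1, 2, 3, 4, 5, 6, 7, 8, 9, 10}.

Counting them gives 21 values.

Answer: 21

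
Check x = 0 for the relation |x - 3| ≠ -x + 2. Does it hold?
x = 0: LHS = |0 - 3| = |-3| = 3, RHS = -0 + 2 = 2; 3 ≠ 2 — holds

The relation is satisfied at x = 0.

Answer: Yes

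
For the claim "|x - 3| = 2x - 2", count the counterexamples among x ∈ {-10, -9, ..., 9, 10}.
Counterexamples in [-10, 10]: {-10, -9, -8, -7, -6, -5, -4, -3, -2, -1, 0, 1, 2, 3, 4, 5, 6, 7, 8, 9, 10}.

Counting them gives 21 values.

Answer: 21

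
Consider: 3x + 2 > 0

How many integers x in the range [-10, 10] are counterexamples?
Counterexamples in [-10, 10]: {-10, -9, -8, -7, -6, -5, -4, -3, -2, -1}.

Counting them gives 10 values.

Answer: 10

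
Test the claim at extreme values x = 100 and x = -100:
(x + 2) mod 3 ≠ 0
x = 100: LHS = (100 + 2) mod 3 = 102 mod 3 = 0; 0 ≠ 0 — FAILS
x = -100: LHS = ((-100) + 2) mod 3 = (-98) mod 3 = 1; 1 ≠ 0 — holds

Answer: Partially: fails for x = 100, holds for x = -100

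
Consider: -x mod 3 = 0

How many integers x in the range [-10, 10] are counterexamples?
Counterexamples in [-10, 10]: {-10, -8, -7, -5, -4, -2, -1, 1, 2, 4, 5, 7, 8, 10}.

Counting them gives 14 values.

Answer: 14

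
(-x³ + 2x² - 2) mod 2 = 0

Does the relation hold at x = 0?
x = 0: LHS = (-0³ + 2·0² - 2) mod 2 = (-2) mod 2 = 0; 0 = 0 — holds

The relation is satisfied at x = 0.

Answer: Yes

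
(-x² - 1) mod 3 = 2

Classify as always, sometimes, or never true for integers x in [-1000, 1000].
Holds at x = 0: LHS = (-0² - 1) mod 3 = (-1) mod 3 = 2; 2 = 2 — holds
Fails at x = 1: LHS = (-1² - 1) mod 3 = (-2) mod 3 = 1; 1 = 2 — FAILS
It is satisfied by some integers in the range but not all.

Answer: Sometimes true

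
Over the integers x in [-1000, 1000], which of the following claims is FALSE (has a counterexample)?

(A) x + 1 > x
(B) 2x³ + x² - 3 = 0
(A) Over all integers in [-1000, 1000], LHS − RHS is smallest at x = 0, where it equals 1:
x = 0: LHS = 0 + 1 = 1; 1 > 0 — holds
At the ends of the range:
x = -1000: LHS = (-1000) + 1 = -999; -999 > -1000 — holds
x = 1000: LHS = 1000 + 1 = 1001; 1001 > 1000 — holds
Hence LHS − RHS is never zero or negative, i.e. LHS > RHS throughout, so the relation holds for every integer in [-1000, 1000].

(B) x = 0: LHS = 2·0³ + 0² - 3 = -3; -3 = 0 — FAILS

Only (B) has a counterexample.

Answer: B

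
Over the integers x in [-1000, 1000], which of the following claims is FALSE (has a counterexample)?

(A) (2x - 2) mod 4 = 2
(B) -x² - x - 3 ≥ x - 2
(A) x = 1: LHS = (2·1 - 2) mod 4 = 0 mod 4 = 0; 0 = 2 — FAILS
(B) x = 0: LHS = -0² - 0 - 3 = -3, RHS = 0 - 2 = -2; -3 ≥ -2 — FAILS

Answer: Both A and B are false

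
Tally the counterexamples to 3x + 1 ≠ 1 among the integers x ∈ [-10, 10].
Counterexamples in [-10, 10]: {0}.

Counting them gives 1 values.

Answer: 1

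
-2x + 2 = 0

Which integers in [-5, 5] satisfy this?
Holds for: {1}
Fails for: {-5, -4, -3, -2, -1, 0, 2, 3, 4, 5}

Answer: {1}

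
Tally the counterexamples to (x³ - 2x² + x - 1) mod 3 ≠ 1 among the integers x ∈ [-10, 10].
Counterexamples in [-10, 10]: {-10, -7, -4, -1, 2, 5, 8}.

Counting them gives 7 values.

Answer: 7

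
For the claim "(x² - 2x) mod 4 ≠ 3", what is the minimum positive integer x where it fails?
Testing positive integers:
x = 1: LHS = (1² - 2·1) mod 4 = (-1) mod 4 = 3; 3 ≠ 3 — FAILS  ← smallest positive counterexample

Answer: x = 1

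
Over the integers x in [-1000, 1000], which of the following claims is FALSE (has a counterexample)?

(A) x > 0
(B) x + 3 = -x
(A) x = 0: 0 > 0 — FAILS
(B) x = 0: LHS = 0 + 3 = 3, RHS = -0 = 0; 3 = 0 — FAILS

Answer: Both A and B are false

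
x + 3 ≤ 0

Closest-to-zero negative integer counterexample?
Testing negative integers from -1 downward:
x = -1: LHS = (-1) + 3 = 2; 2 ≤ 0 — FAILS  ← closest negative counterexample to 0

Answer: x = -1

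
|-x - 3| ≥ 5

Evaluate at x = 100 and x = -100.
x = 100: LHS = |-100 - 3| = |-103| = 103; 103 ≥ 5 — holds
x = -100: LHS = |-(-100) - 3| = |97| = 97; 97 ≥ 5 — holds

Answer: Yes, holds for both x = 100 and x = -100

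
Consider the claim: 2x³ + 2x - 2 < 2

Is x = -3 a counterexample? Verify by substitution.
Substitute x = -3 into the relation:
x = -3: LHS = 2·(-3)³ + 2·(-3) - 2 = -62; -62 < 2 — holds

The claim holds here, so x = -3 is not a counterexample. (A counterexample exists elsewhere, e.g. x = 1.)

Answer: No, x = -3 is not a counterexample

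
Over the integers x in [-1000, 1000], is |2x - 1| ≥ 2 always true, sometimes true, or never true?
Holds at x = -1: LHS = |2·(-1) - 1| = |-3| = 3; 3 ≥ 2 — holds
Fails at x = 0: LHS = |2·0 - 1| = |-1| = 1; 1 ≥ 2 — FAILS
It is satisfied by some integers in the range but not all.

Answer: Sometimes true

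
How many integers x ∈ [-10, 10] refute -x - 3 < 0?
Counterexamples in [-10, 10]: {-10, -9, -8, -7, -6, -5, -4, -3}.

Counting them gives 8 values.

Answer: 8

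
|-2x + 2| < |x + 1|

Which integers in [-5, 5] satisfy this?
Holds for: {1, 2}
Fails for: {-5, -4, -3, -2, -1, 0, 3, 4, 5}

Answer: {1, 2}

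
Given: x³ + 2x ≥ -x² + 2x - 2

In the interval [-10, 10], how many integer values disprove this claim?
Counterexamples in [-10, 10]: {-10, -9, -8, -7, -6, -5, -4, -3, -2}.

Counting them gives 9 values.

Answer: 9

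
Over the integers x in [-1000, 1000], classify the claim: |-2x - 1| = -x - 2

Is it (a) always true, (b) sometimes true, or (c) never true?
Over all integers in [-1000, 1000], LHS − RHS is always positive; it is smallest at x = -1, where it equals 2:
x = -1: LHS = |-2·(-1) - 1| = |1| = 1, RHS = -(-1) - 2 = -1; 1 = -1 — FAILS
At the ends of the range:
x = -1000: LHS = |-2·(-1000) - 1| = |1999| = 1999, RHS = -(-1000) - 2 = 998; 1999 = 998 — FAILS
x = 1000: LHS = |-2·1000 - 1| = |-2001| = 2001, RHS = -1000 - 2 = -1002; 2001 = -1002 — FAILS
Hence LHS − RHS is never 0, i.e. the two sides are never equal, so the claimed relation (=) fails for every integer in [-1000, 1000].

No integer in the range satisfies it.

Answer: Never true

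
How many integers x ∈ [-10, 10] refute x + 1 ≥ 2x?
Counterexamples in [-10, 10]: {2, 3, 4, 5, 6, 7, 8, 9, 10}.

Counting them gives 9 values.

Answer: 9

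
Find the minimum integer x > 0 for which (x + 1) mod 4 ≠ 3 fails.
Testing positive integers:
x = 1: LHS = (1 + 1) mod 4 = 2 mod 4 = 2; 2 ≠ 3 — holds
x = 2: LHS = (2 + 1) mod 4 = 3 mod 4 = 3; 3 ≠ 3 — FAILS  ← smallest positive counterexample

Answer: x = 2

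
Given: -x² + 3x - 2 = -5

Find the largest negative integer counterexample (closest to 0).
Testing negative integers from -1 downward:
x = -1: LHS = -(-1)² + 3·(-1) - 2 = -6; -6 = -5 — FAILS  ← closest negative counterexample to 0

Answer: x = -1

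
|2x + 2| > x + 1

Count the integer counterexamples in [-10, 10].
Counterexamples in [-10, 10]: {-1}.

Counting them gives 1 values.

Answer: 1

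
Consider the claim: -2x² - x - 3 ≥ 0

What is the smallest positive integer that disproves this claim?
Testing positive integers:
x = 1: LHS = -2·1² - 1 - 3 = -6; -6 ≥ 0 — FAILS  ← smallest positive counterexample

Answer: x = 1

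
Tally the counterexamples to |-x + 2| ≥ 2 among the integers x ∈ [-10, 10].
Counterexamples in [-10, 10]: {1, 2, 3}.

Counting them gives 3 values.

Answer: 3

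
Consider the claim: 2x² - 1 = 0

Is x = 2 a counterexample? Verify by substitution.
Substitute x = 2 into the relation:
x = 2: LHS = 2·2² - 1 = 7; 7 = 0 — FAILS

Since the claim fails at x = 2, this value is a counterexample.

Answer: Yes, x = 2 is a counterexample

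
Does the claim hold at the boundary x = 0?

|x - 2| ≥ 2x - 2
x = 0: LHS = |0 - 2| = |-2| = 2, RHS = 2·0 - 2 = -2; 2 ≥ -2 — holds

The relation is satisfied at x = 0.

Answer: Yes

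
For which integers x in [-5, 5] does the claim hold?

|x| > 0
Holds for: {-5, -4, -3, -2, -1, 1, 2, 3, 4, 5}
Fails for: {0}

Answer: {-5, -4, -3, -2, -1, 1, 2, 3, 4, 5}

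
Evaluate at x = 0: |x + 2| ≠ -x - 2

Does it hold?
x = 0: LHS = |0 + 2| = |2| = 2, RHS = -0 - 2 = -2; 2 ≠ -2 — holds

The relation is satisfied at x = 0.

Answer: Yes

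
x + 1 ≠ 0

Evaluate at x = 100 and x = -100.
x = 100: LHS = 100 + 1 = 101; 101 ≠ 0 — holds
x = -100: LHS = (-100) + 1 = -99; -99 ≠ 0 — holds

Answer: Yes, holds for both x = 100 and x = -100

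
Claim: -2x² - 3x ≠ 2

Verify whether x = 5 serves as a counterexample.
Substitute x = 5 into the relation:
x = 5: LHS = -2·5² - 3·5 = -65; -65 ≠ 2 — holds

The relation holds at x = 5, so it is not a counterexample.

Answer: No, x = 5 is not a counterexample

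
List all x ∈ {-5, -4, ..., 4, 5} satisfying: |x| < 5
Holds for: {-4, -3, -2, -1, 0, 1, 2, 3, 4}
Fails for: {-5, 5}

Answer: {-4, -3, -2, -1, 0, 1, 2, 3, 4}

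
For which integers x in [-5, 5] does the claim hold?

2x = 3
Track d = LHS − RHS over the integers in [-5, 5]. Equality would need d = 0, but d changes sign only between consecutive integers, jumping over 0:
x = 1: LHS = 2·1 = 2; 2 = 3 — FAILS  (d = -1)
x = 2: LHS = 2·2 = 4; 4 = 3 — FAILS  (d = 1)
Away from these crossings d keeps a constant sign, and checking every integer in [-5, 5] confirms d ≠ 0 throughout. Hence the two sides are never equal, so the claimed relation (=) fails for every integer in [-5, 5].

Answer: None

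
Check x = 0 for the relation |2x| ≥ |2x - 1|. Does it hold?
x = 0: LHS = |2·0| = |0| = 0, RHS = |2·0 - 1| = |-1| = 1; 0 ≥ 1 — FAILS

The relation fails at x = 0, so x = 0 is a counterexample.

Answer: No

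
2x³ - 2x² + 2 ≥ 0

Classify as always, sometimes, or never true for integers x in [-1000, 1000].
Holds at x = 0: LHS = 2·0³ - 2·0² + 2 = 2; 2 ≥ 0 — holds
Fails at x = -1: LHS = 2·(-1)³ - 2·(-1)² + 2 = -2; -2 ≥ 0 — FAILS
It is satisfied by some integers in the range but not all.

Answer: Sometimes true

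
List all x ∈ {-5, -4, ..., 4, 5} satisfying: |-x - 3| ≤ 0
Holds for: {-3}
Fails for: {-5, -4, -2, -1, 0, 1, 2, 3, 4, 5}

Answer: {-3}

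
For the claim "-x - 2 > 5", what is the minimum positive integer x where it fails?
Testing positive integers:
x = 1: LHS = -1 - 2 = -3; -3 > 5 — FAILS  ← smallest positive counterexample

Answer: x = 1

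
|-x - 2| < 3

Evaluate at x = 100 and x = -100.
x = 100: LHS = |-100 - 2| = |-102| = 102; 102 < 3 — FAILS
x = -100: LHS = |-(-100) - 2| = |98| = 98; 98 < 3 — FAILS

Answer: No, fails for both x = 100 and x = -100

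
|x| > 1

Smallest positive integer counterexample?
Testing positive integers:
x = 1: LHS = |1| = 1; 1 > 1 — FAILS  ← smallest positive counterexample

Answer: x = 1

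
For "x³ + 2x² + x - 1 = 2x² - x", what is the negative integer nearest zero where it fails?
Testing negative integers from -1 downward:
x = -1: LHS = (-1)³ + 2·(-1)² + (-1) - 1 = -1, RHS = 2·(-1)² - (-1) = 3; -1 = 3 — FAILS  ← closest negative counterexample to 0

Answer: x = -1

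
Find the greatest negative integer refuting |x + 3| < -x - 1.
Testing negative integers from -1 downward:
x = -1: LHS = |(-1) + 3| = |2| = 2, RHS = -(-1) - 1 = 0; 2 < 0 — FAILS  ← closest negative counterexample to 0

Answer: x = -1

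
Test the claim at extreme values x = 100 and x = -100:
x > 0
x = 100: 100 > 0 — holds
x = -100: -100 > 0 — FAILS

Answer: Partially: holds for x = 100, fails for x = -100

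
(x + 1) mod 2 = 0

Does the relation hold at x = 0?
x = 0: LHS = (0 + 1) mod 2 = 1 mod 2 = 1; 1 = 0 — FAILS

The relation fails at x = 0, so x = 0 is a counterexample.

Answer: No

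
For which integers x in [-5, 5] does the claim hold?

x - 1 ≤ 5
Over all integers in [-5, 5], LHS − RHS is largest at x = 5, where it equals -1:
x = 5: LHS = 5 - 1 = 4; 4 ≤ 5 — holds
At the ends of the range:
x = -5: LHS = (-5) - 1 = -6; -6 ≤ 5 — holds
Hence LHS − RHS is never positive, i.e. LHS ≤ RHS throughout, so the relation holds for every integer in [-5, 5].

Answer: All integers in [-5, 5]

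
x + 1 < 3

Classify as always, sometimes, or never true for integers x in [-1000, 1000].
Holds at x = 0: LHS = 0 + 1 = 1; 1 < 3 — holds
Fails at x = 2: LHS = 2 + 1 = 3; 3 < 3 — FAILS
It is satisfied by some integers in the range but not all.

Answer: Sometimes true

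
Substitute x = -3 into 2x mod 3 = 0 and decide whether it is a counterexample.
Substitute x = -3 into the relation:
x = -3: LHS = (2·(-3)) mod 3 = (-6) mod 3 = 0; 0 = 0 — holds

The claim holds here, so x = -3 is not a counterexample. (A counterexample exists elsewhere, e.g. x = 1.)

Answer: No, x = -3 is not a counterexample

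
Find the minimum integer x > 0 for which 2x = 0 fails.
Testing positive integers:
x = 1: LHS = 2·1 = 2; 2 = 0 — FAILS  ← smallest positive counterexample

Answer: x = 1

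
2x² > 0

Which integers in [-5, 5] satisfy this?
Holds for: {-5, -4, -3, -2, -1, 1, 2, 3, 4, 5}
Fails for: {0}

Answer: {-5, -4, -3, -2, -1, 1, 2, 3, 4, 5}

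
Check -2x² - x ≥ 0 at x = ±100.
x = 100: LHS = -2·100² - 100 = -20100; -20100 ≥ 0 — FAILS
x = -100: LHS = -2·(-100)² - (-100) = -19900; -19900 ≥ 0 — FAILS

Answer: No, fails for both x = 100 and x = -100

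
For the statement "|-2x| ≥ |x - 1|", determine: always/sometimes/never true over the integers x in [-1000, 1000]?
Holds at x = 1: LHS = |-2·1| = |-2| = 2, RHS = |1 - 1| = |0| = 0; 2 ≥ 0 — holds
Fails at x = 0: LHS = |-2·0| = |0| = 0, RHS = |0 - 1| = |-1| = 1; 0 ≥ 1 — FAILS
It is satisfied by some integers in the range but not all.

Answer: Sometimes true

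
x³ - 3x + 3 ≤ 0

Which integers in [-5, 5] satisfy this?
Holds for: {-5, -4, -3}
Fails for: {-2, -1, 0, 1, 2, 3, 4, 5}

Answer: {-5, -4, -3}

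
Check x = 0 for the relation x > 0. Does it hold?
x = 0: 0 > 0 — FAILS

The relation fails at x = 0, so x = 0 is a counterexample.

Answer: No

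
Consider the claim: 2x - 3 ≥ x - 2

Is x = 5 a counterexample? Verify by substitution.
Substitute x = 5 into the relation:
x = 5: LHS = 2·5 - 3 = 7, RHS = 5 - 2 = 3; 7 ≥ 3 — holds

The claim holds here, so x = 5 is not a counterexample. (A counterexample exists elsewhere, e.g. x = 0.)

Answer: No, x = 5 is not a counterexample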